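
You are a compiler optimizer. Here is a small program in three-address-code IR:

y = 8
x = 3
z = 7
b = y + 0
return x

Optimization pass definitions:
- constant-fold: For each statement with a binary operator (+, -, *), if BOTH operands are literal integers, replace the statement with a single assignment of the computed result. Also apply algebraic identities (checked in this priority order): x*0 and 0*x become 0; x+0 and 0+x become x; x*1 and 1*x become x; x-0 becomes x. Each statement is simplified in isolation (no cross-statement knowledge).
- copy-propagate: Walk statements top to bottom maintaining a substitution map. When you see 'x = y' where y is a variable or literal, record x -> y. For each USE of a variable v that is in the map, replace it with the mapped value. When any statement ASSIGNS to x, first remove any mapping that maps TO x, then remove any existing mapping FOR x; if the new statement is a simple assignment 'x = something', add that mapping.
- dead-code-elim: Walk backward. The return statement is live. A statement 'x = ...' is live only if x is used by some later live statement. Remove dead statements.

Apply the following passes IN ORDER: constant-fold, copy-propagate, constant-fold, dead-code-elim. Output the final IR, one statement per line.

Answer: return 3

Derivation:
Initial IR:
  y = 8
  x = 3
  z = 7
  b = y + 0
  return x
After constant-fold (5 stmts):
  y = 8
  x = 3
  z = 7
  b = y
  return x
After copy-propagate (5 stmts):
  y = 8
  x = 3
  z = 7
  b = 8
  return 3
After constant-fold (5 stmts):
  y = 8
  x = 3
  z = 7
  b = 8
  return 3
After dead-code-elim (1 stmts):
  return 3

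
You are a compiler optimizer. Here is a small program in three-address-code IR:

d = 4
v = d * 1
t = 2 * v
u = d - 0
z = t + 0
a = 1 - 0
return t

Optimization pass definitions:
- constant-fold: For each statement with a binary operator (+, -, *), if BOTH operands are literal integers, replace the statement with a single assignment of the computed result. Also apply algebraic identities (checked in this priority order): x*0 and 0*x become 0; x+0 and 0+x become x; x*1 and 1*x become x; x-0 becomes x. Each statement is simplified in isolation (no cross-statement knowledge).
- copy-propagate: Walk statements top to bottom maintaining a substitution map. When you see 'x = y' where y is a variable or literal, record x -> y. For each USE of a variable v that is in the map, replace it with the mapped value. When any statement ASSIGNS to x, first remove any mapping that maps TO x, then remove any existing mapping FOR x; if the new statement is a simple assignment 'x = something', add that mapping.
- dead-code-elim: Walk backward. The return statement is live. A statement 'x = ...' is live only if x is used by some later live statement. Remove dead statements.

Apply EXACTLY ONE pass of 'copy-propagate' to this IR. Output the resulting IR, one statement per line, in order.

Answer: d = 4
v = 4 * 1
t = 2 * v
u = 4 - 0
z = t + 0
a = 1 - 0
return t

Derivation:
Applying copy-propagate statement-by-statement:
  [1] d = 4  (unchanged)
  [2] v = d * 1  -> v = 4 * 1
  [3] t = 2 * v  (unchanged)
  [4] u = d - 0  -> u = 4 - 0
  [5] z = t + 0  (unchanged)
  [6] a = 1 - 0  (unchanged)
  [7] return t  (unchanged)
Result (7 stmts):
  d = 4
  v = 4 * 1
  t = 2 * v
  u = 4 - 0
  z = t + 0
  a = 1 - 0
  return t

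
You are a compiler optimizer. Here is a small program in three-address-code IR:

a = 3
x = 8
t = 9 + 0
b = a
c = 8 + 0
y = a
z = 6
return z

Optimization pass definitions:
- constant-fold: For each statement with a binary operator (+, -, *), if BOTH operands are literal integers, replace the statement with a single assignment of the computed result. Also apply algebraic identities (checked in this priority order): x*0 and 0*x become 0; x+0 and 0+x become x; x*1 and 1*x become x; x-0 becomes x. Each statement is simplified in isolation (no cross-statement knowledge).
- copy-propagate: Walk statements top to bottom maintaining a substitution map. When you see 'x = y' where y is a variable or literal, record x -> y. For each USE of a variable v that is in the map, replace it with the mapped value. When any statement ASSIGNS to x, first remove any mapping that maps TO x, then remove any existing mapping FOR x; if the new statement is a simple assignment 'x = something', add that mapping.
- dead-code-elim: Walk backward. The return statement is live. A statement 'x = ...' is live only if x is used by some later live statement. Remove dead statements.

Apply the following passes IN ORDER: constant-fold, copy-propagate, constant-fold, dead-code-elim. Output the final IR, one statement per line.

Initial IR:
  a = 3
  x = 8
  t = 9 + 0
  b = a
  c = 8 + 0
  y = a
  z = 6
  return z
After constant-fold (8 stmts):
  a = 3
  x = 8
  t = 9
  b = a
  c = 8
  y = a
  z = 6
  return z
After copy-propagate (8 stmts):
  a = 3
  x = 8
  t = 9
  b = 3
  c = 8
  y = 3
  z = 6
  return 6
After constant-fold (8 stmts):
  a = 3
  x = 8
  t = 9
  b = 3
  c = 8
  y = 3
  z = 6
  return 6
After dead-code-elim (1 stmts):
  return 6

Answer: return 6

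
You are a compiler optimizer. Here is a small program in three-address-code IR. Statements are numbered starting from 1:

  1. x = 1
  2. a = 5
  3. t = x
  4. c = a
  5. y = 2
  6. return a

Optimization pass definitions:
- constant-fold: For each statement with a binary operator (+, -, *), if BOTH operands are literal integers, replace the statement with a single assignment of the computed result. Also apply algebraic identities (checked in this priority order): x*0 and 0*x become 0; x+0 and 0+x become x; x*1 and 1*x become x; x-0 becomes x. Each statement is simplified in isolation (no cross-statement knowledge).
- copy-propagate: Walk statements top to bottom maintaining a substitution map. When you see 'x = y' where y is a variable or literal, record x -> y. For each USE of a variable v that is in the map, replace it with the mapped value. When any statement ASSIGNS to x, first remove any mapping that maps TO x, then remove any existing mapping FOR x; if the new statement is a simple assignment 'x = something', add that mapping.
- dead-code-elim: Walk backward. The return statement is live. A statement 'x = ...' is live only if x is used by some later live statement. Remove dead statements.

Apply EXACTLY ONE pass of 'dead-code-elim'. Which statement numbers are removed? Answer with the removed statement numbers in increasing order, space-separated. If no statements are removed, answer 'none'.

Backward liveness scan:
Stmt 1 'x = 1': DEAD (x not in live set [])
Stmt 2 'a = 5': KEEP (a is live); live-in = []
Stmt 3 't = x': DEAD (t not in live set ['a'])
Stmt 4 'c = a': DEAD (c not in live set ['a'])
Stmt 5 'y = 2': DEAD (y not in live set ['a'])
Stmt 6 'return a': KEEP (return); live-in = ['a']
Removed statement numbers: [1, 3, 4, 5]
Surviving IR:
  a = 5
  return a

Answer: 1 3 4 5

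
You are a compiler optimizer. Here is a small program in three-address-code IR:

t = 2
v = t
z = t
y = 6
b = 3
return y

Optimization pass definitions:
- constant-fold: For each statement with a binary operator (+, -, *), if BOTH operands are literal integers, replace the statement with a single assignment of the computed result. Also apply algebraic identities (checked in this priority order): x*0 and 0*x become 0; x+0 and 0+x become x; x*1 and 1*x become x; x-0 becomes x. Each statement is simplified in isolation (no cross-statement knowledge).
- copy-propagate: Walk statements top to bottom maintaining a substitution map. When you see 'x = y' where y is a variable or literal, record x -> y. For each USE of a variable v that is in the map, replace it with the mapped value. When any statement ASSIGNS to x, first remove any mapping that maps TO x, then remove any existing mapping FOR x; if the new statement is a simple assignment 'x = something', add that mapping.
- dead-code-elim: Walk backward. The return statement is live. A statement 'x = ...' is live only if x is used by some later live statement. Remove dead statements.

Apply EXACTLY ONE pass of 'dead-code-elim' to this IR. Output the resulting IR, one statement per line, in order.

Answer: y = 6
return y

Derivation:
Applying dead-code-elim statement-by-statement:
  [6] return y  -> KEEP (return); live=['y']
  [5] b = 3  -> DEAD (b not live)
  [4] y = 6  -> KEEP; live=[]
  [3] z = t  -> DEAD (z not live)
  [2] v = t  -> DEAD (v not live)
  [1] t = 2  -> DEAD (t not live)
Result (2 stmts):
  y = 6
  return y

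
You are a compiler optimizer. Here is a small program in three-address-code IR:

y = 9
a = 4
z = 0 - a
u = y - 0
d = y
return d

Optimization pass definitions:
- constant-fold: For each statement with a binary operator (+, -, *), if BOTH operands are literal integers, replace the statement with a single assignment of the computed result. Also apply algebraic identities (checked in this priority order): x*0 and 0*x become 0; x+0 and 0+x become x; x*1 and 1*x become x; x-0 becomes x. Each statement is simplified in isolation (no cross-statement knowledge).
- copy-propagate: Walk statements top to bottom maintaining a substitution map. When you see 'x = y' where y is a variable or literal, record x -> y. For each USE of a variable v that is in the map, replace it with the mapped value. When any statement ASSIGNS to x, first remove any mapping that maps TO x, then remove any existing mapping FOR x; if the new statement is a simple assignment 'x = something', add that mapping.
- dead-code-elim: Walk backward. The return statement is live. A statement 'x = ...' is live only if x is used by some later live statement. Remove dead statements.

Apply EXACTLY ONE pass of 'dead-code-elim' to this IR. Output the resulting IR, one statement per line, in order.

Applying dead-code-elim statement-by-statement:
  [6] return d  -> KEEP (return); live=['d']
  [5] d = y  -> KEEP; live=['y']
  [4] u = y - 0  -> DEAD (u not live)
  [3] z = 0 - a  -> DEAD (z not live)
  [2] a = 4  -> DEAD (a not live)
  [1] y = 9  -> KEEP; live=[]
Result (3 stmts):
  y = 9
  d = y
  return d

Answer: y = 9
d = y
return d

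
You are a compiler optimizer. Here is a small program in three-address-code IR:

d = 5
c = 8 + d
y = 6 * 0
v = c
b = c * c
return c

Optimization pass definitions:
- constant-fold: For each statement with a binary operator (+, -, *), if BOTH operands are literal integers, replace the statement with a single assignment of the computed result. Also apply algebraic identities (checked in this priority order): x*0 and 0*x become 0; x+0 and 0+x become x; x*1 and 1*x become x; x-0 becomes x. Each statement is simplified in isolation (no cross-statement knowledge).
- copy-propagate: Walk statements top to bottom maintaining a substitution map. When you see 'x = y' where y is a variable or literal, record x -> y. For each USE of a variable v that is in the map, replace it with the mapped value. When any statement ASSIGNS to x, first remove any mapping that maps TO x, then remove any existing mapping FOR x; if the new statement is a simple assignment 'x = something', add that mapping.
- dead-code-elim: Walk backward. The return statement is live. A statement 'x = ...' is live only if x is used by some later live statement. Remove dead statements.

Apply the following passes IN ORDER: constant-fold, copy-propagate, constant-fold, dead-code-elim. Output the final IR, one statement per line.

Answer: c = 13
return c

Derivation:
Initial IR:
  d = 5
  c = 8 + d
  y = 6 * 0
  v = c
  b = c * c
  return c
After constant-fold (6 stmts):
  d = 5
  c = 8 + d
  y = 0
  v = c
  b = c * c
  return c
After copy-propagate (6 stmts):
  d = 5
  c = 8 + 5
  y = 0
  v = c
  b = c * c
  return c
After constant-fold (6 stmts):
  d = 5
  c = 13
  y = 0
  v = c
  b = c * c
  return c
After dead-code-elim (2 stmts):
  c = 13
  return c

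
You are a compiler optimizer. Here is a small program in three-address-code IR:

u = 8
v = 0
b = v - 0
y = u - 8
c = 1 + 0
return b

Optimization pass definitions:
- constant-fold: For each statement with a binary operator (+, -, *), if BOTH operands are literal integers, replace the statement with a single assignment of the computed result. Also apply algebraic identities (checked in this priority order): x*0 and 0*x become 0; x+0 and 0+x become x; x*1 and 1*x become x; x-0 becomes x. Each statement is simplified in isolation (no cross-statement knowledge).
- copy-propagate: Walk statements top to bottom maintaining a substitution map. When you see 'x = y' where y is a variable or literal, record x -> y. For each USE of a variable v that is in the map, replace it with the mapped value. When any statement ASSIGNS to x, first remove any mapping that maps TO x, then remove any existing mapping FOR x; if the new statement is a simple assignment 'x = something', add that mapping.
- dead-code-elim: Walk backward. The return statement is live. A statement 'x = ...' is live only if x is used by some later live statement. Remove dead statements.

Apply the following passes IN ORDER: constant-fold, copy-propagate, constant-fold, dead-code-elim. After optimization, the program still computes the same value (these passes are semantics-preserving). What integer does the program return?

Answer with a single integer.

Answer: 0

Derivation:
Initial IR:
  u = 8
  v = 0
  b = v - 0
  y = u - 8
  c = 1 + 0
  return b
After constant-fold (6 stmts):
  u = 8
  v = 0
  b = v
  y = u - 8
  c = 1
  return b
After copy-propagate (6 stmts):
  u = 8
  v = 0
  b = 0
  y = 8 - 8
  c = 1
  return 0
After constant-fold (6 stmts):
  u = 8
  v = 0
  b = 0
  y = 0
  c = 1
  return 0
After dead-code-elim (1 stmts):
  return 0
Evaluate:
  u = 8  =>  u = 8
  v = 0  =>  v = 0
  b = v - 0  =>  b = 0
  y = u - 8  =>  y = 0
  c = 1 + 0  =>  c = 1
  return b = 0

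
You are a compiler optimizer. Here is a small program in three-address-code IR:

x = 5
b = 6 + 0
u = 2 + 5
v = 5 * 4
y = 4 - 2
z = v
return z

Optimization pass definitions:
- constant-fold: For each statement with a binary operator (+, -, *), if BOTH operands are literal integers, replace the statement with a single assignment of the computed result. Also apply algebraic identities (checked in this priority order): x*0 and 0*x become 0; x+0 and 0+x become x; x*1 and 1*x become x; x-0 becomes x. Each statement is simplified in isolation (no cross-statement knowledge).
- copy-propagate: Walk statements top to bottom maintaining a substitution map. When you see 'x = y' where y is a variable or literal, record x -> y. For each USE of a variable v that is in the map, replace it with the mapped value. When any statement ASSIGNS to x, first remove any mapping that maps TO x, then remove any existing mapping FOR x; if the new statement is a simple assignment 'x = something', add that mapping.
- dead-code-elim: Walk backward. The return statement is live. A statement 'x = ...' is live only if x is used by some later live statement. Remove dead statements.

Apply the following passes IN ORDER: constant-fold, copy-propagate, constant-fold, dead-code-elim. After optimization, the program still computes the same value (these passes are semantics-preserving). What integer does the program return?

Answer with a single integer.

Initial IR:
  x = 5
  b = 6 + 0
  u = 2 + 5
  v = 5 * 4
  y = 4 - 2
  z = v
  return z
After constant-fold (7 stmts):
  x = 5
  b = 6
  u = 7
  v = 20
  y = 2
  z = v
  return z
After copy-propagate (7 stmts):
  x = 5
  b = 6
  u = 7
  v = 20
  y = 2
  z = 20
  return 20
After constant-fold (7 stmts):
  x = 5
  b = 6
  u = 7
  v = 20
  y = 2
  z = 20
  return 20
After dead-code-elim (1 stmts):
  return 20
Evaluate:
  x = 5  =>  x = 5
  b = 6 + 0  =>  b = 6
  u = 2 + 5  =>  u = 7
  v = 5 * 4  =>  v = 20
  y = 4 - 2  =>  y = 2
  z = v  =>  z = 20
  return z = 20

Answer: 20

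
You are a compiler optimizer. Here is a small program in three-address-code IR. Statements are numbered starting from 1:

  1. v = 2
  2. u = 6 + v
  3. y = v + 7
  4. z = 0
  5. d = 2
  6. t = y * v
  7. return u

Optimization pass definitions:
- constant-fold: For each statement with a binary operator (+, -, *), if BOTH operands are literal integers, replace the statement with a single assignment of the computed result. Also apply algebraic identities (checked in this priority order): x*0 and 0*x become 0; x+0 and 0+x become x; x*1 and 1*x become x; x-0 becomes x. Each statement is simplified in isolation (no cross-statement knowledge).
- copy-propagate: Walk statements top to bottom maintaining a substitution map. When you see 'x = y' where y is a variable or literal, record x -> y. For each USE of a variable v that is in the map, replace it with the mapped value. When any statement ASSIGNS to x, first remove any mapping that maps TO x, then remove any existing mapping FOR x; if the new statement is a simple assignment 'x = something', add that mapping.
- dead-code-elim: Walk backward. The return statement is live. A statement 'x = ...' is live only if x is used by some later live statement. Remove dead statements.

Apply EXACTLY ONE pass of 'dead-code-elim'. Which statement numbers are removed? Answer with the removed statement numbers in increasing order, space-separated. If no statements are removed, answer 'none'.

Backward liveness scan:
Stmt 1 'v = 2': KEEP (v is live); live-in = []
Stmt 2 'u = 6 + v': KEEP (u is live); live-in = ['v']
Stmt 3 'y = v + 7': DEAD (y not in live set ['u'])
Stmt 4 'z = 0': DEAD (z not in live set ['u'])
Stmt 5 'd = 2': DEAD (d not in live set ['u'])
Stmt 6 't = y * v': DEAD (t not in live set ['u'])
Stmt 7 'return u': KEEP (return); live-in = ['u']
Removed statement numbers: [3, 4, 5, 6]
Surviving IR:
  v = 2
  u = 6 + v
  return u

Answer: 3 4 5 6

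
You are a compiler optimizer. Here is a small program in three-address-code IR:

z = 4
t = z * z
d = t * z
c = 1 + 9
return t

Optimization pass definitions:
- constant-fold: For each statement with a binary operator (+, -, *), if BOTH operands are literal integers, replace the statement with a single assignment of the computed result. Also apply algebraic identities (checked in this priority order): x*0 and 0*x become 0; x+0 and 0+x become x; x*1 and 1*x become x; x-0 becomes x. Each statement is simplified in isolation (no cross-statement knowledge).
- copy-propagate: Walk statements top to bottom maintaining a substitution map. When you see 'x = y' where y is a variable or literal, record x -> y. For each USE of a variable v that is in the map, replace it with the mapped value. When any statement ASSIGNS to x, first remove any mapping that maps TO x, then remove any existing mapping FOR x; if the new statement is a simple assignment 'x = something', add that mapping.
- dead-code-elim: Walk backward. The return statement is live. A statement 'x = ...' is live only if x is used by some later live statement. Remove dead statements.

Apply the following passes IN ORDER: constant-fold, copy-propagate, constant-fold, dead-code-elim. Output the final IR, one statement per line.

Initial IR:
  z = 4
  t = z * z
  d = t * z
  c = 1 + 9
  return t
After constant-fold (5 stmts):
  z = 4
  t = z * z
  d = t * z
  c = 10
  return t
After copy-propagate (5 stmts):
  z = 4
  t = 4 * 4
  d = t * 4
  c = 10
  return t
After constant-fold (5 stmts):
  z = 4
  t = 16
  d = t * 4
  c = 10
  return t
After dead-code-elim (2 stmts):
  t = 16
  return t

Answer: t = 16
return t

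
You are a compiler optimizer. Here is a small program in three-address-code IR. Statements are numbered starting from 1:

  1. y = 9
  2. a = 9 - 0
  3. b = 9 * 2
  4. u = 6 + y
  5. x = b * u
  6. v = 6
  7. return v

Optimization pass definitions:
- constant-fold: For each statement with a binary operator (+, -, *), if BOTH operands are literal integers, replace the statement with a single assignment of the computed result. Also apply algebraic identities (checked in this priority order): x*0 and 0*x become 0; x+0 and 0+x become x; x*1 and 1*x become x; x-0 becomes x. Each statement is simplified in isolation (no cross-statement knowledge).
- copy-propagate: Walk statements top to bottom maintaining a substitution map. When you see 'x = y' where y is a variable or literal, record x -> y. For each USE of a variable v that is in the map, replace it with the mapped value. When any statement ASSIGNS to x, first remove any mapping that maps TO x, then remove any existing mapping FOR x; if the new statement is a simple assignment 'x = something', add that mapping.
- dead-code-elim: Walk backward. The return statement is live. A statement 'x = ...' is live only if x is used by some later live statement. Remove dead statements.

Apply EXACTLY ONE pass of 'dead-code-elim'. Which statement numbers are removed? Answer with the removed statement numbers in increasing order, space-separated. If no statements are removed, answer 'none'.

Answer: 1 2 3 4 5

Derivation:
Backward liveness scan:
Stmt 1 'y = 9': DEAD (y not in live set [])
Stmt 2 'a = 9 - 0': DEAD (a not in live set [])
Stmt 3 'b = 9 * 2': DEAD (b not in live set [])
Stmt 4 'u = 6 + y': DEAD (u not in live set [])
Stmt 5 'x = b * u': DEAD (x not in live set [])
Stmt 6 'v = 6': KEEP (v is live); live-in = []
Stmt 7 'return v': KEEP (return); live-in = ['v']
Removed statement numbers: [1, 2, 3, 4, 5]
Surviving IR:
  v = 6
  return v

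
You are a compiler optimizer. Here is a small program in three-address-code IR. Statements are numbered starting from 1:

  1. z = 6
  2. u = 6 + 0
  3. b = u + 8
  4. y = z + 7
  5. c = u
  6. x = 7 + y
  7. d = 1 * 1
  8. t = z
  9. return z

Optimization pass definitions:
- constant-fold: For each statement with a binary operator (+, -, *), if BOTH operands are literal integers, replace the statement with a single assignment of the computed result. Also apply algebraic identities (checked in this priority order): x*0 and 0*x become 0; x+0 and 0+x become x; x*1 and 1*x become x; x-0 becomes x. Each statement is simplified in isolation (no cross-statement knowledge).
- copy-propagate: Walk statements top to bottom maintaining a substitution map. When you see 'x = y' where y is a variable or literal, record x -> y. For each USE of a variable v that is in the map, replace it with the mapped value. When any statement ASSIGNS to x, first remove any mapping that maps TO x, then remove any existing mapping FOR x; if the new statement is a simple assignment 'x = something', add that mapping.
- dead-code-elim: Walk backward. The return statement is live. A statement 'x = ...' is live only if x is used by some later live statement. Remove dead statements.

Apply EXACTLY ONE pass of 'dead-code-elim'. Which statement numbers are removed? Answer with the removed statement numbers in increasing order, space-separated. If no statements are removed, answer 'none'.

Backward liveness scan:
Stmt 1 'z = 6': KEEP (z is live); live-in = []
Stmt 2 'u = 6 + 0': DEAD (u not in live set ['z'])
Stmt 3 'b = u + 8': DEAD (b not in live set ['z'])
Stmt 4 'y = z + 7': DEAD (y not in live set ['z'])
Stmt 5 'c = u': DEAD (c not in live set ['z'])
Stmt 6 'x = 7 + y': DEAD (x not in live set ['z'])
Stmt 7 'd = 1 * 1': DEAD (d not in live set ['z'])
Stmt 8 't = z': DEAD (t not in live set ['z'])
Stmt 9 'return z': KEEP (return); live-in = ['z']
Removed statement numbers: [2, 3, 4, 5, 6, 7, 8]
Surviving IR:
  z = 6
  return z

Answer: 2 3 4 5 6 7 8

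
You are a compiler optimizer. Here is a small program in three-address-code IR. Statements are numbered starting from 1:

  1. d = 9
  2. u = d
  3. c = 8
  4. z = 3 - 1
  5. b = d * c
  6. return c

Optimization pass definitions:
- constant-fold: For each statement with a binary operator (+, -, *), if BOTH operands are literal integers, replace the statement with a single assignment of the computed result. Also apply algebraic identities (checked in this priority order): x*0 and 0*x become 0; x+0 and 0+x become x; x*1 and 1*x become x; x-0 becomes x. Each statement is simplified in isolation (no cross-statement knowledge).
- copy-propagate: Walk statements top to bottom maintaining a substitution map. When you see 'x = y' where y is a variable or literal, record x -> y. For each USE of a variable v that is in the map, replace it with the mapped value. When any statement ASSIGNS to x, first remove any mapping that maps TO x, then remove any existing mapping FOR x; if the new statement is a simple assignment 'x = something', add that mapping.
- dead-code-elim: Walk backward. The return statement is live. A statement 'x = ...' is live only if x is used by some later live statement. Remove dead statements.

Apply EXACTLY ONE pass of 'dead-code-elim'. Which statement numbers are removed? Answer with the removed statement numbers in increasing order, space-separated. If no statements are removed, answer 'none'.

Answer: 1 2 4 5

Derivation:
Backward liveness scan:
Stmt 1 'd = 9': DEAD (d not in live set [])
Stmt 2 'u = d': DEAD (u not in live set [])
Stmt 3 'c = 8': KEEP (c is live); live-in = []
Stmt 4 'z = 3 - 1': DEAD (z not in live set ['c'])
Stmt 5 'b = d * c': DEAD (b not in live set ['c'])
Stmt 6 'return c': KEEP (return); live-in = ['c']
Removed statement numbers: [1, 2, 4, 5]
Surviving IR:
  c = 8
  return c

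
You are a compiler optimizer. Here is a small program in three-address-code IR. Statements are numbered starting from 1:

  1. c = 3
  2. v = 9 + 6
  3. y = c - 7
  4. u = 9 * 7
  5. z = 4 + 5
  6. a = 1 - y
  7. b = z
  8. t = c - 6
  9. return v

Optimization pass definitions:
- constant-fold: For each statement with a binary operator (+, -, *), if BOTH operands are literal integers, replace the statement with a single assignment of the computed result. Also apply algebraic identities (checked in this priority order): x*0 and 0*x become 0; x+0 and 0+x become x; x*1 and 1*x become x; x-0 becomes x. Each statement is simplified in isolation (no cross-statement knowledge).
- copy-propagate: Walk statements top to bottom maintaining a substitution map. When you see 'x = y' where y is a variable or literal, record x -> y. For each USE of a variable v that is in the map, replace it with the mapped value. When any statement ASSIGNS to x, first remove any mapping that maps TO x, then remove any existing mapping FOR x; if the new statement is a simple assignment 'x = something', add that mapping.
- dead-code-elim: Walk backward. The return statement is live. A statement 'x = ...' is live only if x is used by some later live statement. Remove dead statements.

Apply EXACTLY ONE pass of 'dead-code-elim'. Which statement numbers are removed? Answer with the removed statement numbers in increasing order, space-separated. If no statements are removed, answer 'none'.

Answer: 1 3 4 5 6 7 8

Derivation:
Backward liveness scan:
Stmt 1 'c = 3': DEAD (c not in live set [])
Stmt 2 'v = 9 + 6': KEEP (v is live); live-in = []
Stmt 3 'y = c - 7': DEAD (y not in live set ['v'])
Stmt 4 'u = 9 * 7': DEAD (u not in live set ['v'])
Stmt 5 'z = 4 + 5': DEAD (z not in live set ['v'])
Stmt 6 'a = 1 - y': DEAD (a not in live set ['v'])
Stmt 7 'b = z': DEAD (b not in live set ['v'])
Stmt 8 't = c - 6': DEAD (t not in live set ['v'])
Stmt 9 'return v': KEEP (return); live-in = ['v']
Removed statement numbers: [1, 3, 4, 5, 6, 7, 8]
Surviving IR:
  v = 9 + 6
  return v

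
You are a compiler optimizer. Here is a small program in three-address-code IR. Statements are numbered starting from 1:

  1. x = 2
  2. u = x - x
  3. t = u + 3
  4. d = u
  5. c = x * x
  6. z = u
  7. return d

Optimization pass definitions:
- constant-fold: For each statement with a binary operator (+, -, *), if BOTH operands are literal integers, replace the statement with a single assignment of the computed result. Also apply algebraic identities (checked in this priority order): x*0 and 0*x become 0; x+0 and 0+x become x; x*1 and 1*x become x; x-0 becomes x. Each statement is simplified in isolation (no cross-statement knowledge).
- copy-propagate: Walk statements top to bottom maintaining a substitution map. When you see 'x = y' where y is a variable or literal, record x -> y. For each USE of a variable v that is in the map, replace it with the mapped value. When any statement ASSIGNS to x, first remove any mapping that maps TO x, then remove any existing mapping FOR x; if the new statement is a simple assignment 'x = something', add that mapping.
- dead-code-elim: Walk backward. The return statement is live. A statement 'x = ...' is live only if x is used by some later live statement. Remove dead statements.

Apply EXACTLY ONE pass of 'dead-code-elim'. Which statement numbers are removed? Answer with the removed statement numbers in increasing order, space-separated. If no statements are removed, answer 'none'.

Answer: 3 5 6

Derivation:
Backward liveness scan:
Stmt 1 'x = 2': KEEP (x is live); live-in = []
Stmt 2 'u = x - x': KEEP (u is live); live-in = ['x']
Stmt 3 't = u + 3': DEAD (t not in live set ['u'])
Stmt 4 'd = u': KEEP (d is live); live-in = ['u']
Stmt 5 'c = x * x': DEAD (c not in live set ['d'])
Stmt 6 'z = u': DEAD (z not in live set ['d'])
Stmt 7 'return d': KEEP (return); live-in = ['d']
Removed statement numbers: [3, 5, 6]
Surviving IR:
  x = 2
  u = x - x
  d = u
  return d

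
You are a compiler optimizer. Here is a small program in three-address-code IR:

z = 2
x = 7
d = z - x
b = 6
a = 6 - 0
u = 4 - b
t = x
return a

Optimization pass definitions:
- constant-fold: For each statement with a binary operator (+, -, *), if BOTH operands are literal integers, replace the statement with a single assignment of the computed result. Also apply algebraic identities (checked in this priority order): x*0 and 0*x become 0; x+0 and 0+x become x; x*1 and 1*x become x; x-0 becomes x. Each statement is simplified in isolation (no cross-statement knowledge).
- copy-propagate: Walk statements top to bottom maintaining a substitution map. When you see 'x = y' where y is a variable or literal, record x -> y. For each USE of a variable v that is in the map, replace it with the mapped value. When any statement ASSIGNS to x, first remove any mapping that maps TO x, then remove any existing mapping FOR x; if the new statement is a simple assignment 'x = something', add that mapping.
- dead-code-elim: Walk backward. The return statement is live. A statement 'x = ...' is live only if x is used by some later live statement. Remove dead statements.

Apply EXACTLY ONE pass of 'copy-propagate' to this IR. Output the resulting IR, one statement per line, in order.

Answer: z = 2
x = 7
d = 2 - 7
b = 6
a = 6 - 0
u = 4 - 6
t = 7
return a

Derivation:
Applying copy-propagate statement-by-statement:
  [1] z = 2  (unchanged)
  [2] x = 7  (unchanged)
  [3] d = z - x  -> d = 2 - 7
  [4] b = 6  (unchanged)
  [5] a = 6 - 0  (unchanged)
  [6] u = 4 - b  -> u = 4 - 6
  [7] t = x  -> t = 7
  [8] return a  (unchanged)
Result (8 stmts):
  z = 2
  x = 7
  d = 2 - 7
  b = 6
  a = 6 - 0
  u = 4 - 6
  t = 7
  return a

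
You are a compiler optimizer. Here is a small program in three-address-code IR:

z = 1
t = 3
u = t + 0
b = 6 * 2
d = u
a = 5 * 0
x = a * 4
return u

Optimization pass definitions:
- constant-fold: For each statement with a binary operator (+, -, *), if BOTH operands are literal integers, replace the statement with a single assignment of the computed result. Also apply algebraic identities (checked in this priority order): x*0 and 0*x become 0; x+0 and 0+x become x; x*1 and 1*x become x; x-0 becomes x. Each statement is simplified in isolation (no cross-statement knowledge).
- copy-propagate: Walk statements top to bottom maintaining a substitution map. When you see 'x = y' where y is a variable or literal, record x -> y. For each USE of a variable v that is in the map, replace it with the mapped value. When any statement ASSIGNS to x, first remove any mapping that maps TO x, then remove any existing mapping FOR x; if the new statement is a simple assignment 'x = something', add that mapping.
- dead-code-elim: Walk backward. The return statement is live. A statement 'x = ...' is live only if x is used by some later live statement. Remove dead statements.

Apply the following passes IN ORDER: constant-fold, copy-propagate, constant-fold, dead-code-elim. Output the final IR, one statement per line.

Answer: return 3

Derivation:
Initial IR:
  z = 1
  t = 3
  u = t + 0
  b = 6 * 2
  d = u
  a = 5 * 0
  x = a * 4
  return u
After constant-fold (8 stmts):
  z = 1
  t = 3
  u = t
  b = 12
  d = u
  a = 0
  x = a * 4
  return u
After copy-propagate (8 stmts):
  z = 1
  t = 3
  u = 3
  b = 12
  d = 3
  a = 0
  x = 0 * 4
  return 3
After constant-fold (8 stmts):
  z = 1
  t = 3
  u = 3
  b = 12
  d = 3
  a = 0
  x = 0
  return 3
After dead-code-elim (1 stmts):
  return 3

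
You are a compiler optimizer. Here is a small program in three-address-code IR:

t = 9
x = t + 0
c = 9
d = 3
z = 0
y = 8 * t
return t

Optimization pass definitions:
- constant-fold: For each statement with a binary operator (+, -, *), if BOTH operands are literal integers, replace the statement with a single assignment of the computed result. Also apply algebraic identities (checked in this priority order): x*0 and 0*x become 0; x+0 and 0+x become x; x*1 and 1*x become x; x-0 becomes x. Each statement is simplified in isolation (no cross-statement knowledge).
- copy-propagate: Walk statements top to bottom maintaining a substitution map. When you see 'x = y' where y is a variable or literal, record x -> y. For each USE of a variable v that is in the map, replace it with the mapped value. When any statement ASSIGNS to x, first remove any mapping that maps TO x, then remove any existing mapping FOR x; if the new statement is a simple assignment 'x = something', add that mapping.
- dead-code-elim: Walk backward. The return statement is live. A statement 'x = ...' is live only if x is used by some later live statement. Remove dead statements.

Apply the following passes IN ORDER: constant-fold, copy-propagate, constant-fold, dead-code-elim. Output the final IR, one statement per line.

Answer: return 9

Derivation:
Initial IR:
  t = 9
  x = t + 0
  c = 9
  d = 3
  z = 0
  y = 8 * t
  return t
After constant-fold (7 stmts):
  t = 9
  x = t
  c = 9
  d = 3
  z = 0
  y = 8 * t
  return t
After copy-propagate (7 stmts):
  t = 9
  x = 9
  c = 9
  d = 3
  z = 0
  y = 8 * 9
  return 9
After constant-fold (7 stmts):
  t = 9
  x = 9
  c = 9
  d = 3
  z = 0
  y = 72
  return 9
After dead-code-elim (1 stmts):
  return 9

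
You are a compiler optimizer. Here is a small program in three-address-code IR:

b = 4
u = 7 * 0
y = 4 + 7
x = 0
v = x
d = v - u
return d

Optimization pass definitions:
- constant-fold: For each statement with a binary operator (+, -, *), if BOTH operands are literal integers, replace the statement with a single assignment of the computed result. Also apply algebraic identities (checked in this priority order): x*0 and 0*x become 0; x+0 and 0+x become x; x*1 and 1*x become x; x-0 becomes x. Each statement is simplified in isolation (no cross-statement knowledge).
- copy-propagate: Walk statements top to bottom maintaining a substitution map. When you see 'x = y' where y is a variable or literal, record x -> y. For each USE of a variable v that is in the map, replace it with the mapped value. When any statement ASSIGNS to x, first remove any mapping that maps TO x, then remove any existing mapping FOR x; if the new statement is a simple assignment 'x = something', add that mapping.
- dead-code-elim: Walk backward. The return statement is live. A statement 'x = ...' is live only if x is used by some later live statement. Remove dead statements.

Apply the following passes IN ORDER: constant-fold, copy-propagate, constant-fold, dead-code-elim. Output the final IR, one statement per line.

Answer: d = 0
return d

Derivation:
Initial IR:
  b = 4
  u = 7 * 0
  y = 4 + 7
  x = 0
  v = x
  d = v - u
  return d
After constant-fold (7 stmts):
  b = 4
  u = 0
  y = 11
  x = 0
  v = x
  d = v - u
  return d
After copy-propagate (7 stmts):
  b = 4
  u = 0
  y = 11
  x = 0
  v = 0
  d = 0 - 0
  return d
After constant-fold (7 stmts):
  b = 4
  u = 0
  y = 11
  x = 0
  v = 0
  d = 0
  return d
After dead-code-elim (2 stmts):
  d = 0
  return d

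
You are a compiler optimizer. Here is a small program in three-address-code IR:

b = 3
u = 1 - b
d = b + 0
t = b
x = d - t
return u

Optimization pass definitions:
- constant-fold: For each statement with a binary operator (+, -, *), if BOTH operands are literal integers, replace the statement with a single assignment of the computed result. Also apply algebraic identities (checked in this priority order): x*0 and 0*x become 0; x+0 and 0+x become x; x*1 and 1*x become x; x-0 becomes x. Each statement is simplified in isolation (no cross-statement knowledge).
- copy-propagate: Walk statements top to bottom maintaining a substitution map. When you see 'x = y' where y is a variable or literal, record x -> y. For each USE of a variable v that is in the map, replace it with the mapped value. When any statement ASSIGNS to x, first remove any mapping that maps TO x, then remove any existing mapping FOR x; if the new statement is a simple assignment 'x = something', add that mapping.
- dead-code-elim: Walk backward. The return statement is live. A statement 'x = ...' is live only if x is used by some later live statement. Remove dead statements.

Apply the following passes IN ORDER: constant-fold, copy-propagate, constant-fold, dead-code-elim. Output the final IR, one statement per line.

Initial IR:
  b = 3
  u = 1 - b
  d = b + 0
  t = b
  x = d - t
  return u
After constant-fold (6 stmts):
  b = 3
  u = 1 - b
  d = b
  t = b
  x = d - t
  return u
After copy-propagate (6 stmts):
  b = 3
  u = 1 - 3
  d = 3
  t = 3
  x = 3 - 3
  return u
After constant-fold (6 stmts):
  b = 3
  u = -2
  d = 3
  t = 3
  x = 0
  return u
After dead-code-elim (2 stmts):
  u = -2
  return u

Answer: u = -2
return u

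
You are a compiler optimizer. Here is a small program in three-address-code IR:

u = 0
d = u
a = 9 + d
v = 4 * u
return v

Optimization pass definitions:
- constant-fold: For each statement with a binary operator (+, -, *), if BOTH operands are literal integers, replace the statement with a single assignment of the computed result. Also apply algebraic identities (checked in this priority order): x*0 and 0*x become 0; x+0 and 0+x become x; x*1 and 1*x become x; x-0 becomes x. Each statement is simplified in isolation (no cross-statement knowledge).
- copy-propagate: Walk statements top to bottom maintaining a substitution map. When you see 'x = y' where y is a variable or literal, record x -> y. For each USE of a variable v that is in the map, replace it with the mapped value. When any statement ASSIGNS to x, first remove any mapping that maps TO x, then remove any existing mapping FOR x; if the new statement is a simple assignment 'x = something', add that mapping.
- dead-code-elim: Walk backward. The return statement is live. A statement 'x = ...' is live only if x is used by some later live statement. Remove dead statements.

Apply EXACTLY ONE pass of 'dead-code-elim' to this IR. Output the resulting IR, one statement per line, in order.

Answer: u = 0
v = 4 * u
return v

Derivation:
Applying dead-code-elim statement-by-statement:
  [5] return v  -> KEEP (return); live=['v']
  [4] v = 4 * u  -> KEEP; live=['u']
  [3] a = 9 + d  -> DEAD (a not live)
  [2] d = u  -> DEAD (d not live)
  [1] u = 0  -> KEEP; live=[]
Result (3 stmts):
  u = 0
  v = 4 * u
  return v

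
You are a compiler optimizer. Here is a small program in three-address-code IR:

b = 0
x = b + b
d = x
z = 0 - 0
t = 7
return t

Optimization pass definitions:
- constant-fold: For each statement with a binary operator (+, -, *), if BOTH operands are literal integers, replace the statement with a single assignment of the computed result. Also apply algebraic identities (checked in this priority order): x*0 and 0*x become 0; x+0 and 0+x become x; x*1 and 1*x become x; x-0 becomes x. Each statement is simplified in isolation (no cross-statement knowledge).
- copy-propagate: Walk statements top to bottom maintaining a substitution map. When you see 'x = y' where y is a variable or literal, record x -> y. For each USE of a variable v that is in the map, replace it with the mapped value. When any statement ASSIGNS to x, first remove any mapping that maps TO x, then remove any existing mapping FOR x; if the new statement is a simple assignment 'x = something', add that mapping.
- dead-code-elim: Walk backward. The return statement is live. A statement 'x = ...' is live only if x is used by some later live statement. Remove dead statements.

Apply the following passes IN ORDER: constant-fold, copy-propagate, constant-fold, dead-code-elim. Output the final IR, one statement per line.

Initial IR:
  b = 0
  x = b + b
  d = x
  z = 0 - 0
  t = 7
  return t
After constant-fold (6 stmts):
  b = 0
  x = b + b
  d = x
  z = 0
  t = 7
  return t
After copy-propagate (6 stmts):
  b = 0
  x = 0 + 0
  d = x
  z = 0
  t = 7
  return 7
After constant-fold (6 stmts):
  b = 0
  x = 0
  d = x
  z = 0
  t = 7
  return 7
After dead-code-elim (1 stmts):
  return 7

Answer: return 7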